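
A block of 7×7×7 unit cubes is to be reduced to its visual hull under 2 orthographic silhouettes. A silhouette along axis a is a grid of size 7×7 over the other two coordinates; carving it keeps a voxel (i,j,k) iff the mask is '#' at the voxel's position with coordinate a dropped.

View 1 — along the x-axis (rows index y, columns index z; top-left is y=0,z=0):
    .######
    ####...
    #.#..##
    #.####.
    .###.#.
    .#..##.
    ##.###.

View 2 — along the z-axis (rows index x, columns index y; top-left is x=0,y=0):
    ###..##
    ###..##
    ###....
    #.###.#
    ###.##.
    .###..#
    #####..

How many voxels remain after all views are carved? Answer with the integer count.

before carving: 343 voxels (7×7×7)
V1 x: intersect with YZ mask (31 set) -- 217 left
V2 z: intersect with XY mask (32 set) -- 144 left

144 voxels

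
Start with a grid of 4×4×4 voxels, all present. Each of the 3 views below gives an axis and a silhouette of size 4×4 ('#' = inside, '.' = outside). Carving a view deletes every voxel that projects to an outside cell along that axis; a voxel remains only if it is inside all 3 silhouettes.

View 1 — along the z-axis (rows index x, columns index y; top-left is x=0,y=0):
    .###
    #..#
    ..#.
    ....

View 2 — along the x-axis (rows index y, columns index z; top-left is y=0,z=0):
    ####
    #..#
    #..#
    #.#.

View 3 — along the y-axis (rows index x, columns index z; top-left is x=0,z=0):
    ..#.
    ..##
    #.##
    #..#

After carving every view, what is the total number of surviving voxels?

remaining voxels: 6

full grid |V| = 64
after view 1 [z-axis, 6 of 16 cells solid] → remaining = 24
after view 2 [x-axis, 10 of 16 cells solid] → remaining = 14
after view 3 [y-axis, 8 of 16 cells solid] → remaining = 6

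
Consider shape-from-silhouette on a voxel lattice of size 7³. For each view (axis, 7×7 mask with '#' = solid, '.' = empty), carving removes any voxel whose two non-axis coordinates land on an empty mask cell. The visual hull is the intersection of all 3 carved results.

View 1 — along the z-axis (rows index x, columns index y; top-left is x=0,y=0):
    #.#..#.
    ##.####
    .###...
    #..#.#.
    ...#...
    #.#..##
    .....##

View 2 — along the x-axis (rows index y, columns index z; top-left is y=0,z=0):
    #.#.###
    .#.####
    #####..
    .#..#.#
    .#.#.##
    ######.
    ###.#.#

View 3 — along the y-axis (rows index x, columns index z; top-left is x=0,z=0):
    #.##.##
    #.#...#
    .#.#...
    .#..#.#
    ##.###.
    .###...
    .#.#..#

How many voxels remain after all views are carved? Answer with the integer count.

remaining voxels: 49

full grid |V| = 343
after view 1 [z-axis, 22 of 49 cells solid] → remaining = 154
after view 2 [x-axis, 33 of 49 cells solid] → remaining = 106
after view 3 [y-axis, 24 of 49 cells solid] → remaining = 49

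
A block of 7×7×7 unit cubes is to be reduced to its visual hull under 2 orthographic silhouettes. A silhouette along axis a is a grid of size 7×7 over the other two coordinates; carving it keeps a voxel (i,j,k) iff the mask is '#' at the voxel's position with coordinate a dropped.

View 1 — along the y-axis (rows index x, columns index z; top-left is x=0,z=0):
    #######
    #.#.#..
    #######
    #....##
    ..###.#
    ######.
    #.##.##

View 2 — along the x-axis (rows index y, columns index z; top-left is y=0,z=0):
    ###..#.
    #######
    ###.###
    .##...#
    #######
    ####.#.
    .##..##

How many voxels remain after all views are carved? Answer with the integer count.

before carving: 343 voxels (7×7×7)
  1. axis=1 (XZ plane), |mask|=35  ⇒  voxels=245
  2. axis=0 (YZ plane), |mask|=36  ⇒  voxels=178

178 voxels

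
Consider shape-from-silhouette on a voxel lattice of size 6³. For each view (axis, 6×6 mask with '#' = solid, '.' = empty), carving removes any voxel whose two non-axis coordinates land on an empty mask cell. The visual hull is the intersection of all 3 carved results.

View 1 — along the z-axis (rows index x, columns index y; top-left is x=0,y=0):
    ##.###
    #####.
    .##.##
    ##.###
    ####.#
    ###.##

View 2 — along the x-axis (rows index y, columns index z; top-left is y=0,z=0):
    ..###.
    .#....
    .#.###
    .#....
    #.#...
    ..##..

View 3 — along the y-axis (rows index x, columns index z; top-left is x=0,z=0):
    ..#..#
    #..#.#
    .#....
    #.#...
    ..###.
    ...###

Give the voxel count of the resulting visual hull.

remaining voxels: 26

start: 6×6×6 = 216 voxels
  1. axis=2 (XY plane), |mask|=29  ⇒  voxels=174
  2. axis=0 (YZ plane), |mask|=13  ⇒  voxels=61
  3. axis=1 (XZ plane), |mask|=14  ⇒  voxels=26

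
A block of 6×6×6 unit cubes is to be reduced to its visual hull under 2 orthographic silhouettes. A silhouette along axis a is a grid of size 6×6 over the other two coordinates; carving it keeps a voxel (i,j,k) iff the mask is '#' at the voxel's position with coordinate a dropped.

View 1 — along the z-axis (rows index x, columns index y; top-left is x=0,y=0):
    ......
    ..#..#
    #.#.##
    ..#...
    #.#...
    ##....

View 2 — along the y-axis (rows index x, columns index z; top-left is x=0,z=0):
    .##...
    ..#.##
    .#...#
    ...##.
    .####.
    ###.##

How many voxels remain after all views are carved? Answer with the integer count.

full grid |V| = 216
V1 z: intersect with XY mask (11 set) -- 66 left
V2 y: intersect with XZ mask (18 set) -- 34 left

34 voxels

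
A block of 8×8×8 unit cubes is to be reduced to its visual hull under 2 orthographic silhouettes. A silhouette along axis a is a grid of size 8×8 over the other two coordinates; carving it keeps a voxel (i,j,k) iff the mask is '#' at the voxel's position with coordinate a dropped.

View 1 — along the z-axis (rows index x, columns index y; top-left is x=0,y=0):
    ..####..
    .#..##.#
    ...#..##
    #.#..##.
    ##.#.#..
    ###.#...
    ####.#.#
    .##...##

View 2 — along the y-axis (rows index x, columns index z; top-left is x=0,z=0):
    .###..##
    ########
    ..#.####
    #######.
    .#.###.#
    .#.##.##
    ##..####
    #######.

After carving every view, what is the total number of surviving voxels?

voxel count = 199

start: 8×8×8 = 512 voxels
step 1: project along z, AND mask (33/64) → |grid| = 264
step 2: project along y, AND mask (48/64) → |grid| = 199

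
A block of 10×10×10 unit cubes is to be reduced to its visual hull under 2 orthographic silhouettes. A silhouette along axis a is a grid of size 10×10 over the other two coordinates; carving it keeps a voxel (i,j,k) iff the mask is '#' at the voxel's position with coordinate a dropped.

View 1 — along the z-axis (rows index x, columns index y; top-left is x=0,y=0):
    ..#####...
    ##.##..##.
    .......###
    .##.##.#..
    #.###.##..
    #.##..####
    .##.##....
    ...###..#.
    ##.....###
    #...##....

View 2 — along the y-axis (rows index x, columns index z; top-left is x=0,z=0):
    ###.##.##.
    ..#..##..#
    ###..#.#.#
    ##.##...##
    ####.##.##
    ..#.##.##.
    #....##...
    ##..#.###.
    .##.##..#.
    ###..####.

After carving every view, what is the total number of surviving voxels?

remaining voxels: 272

initial block: 10^3 = 1000
step 1: project along z, AND mask (48/100) → |grid| = 480
step 2: project along y, AND mask (57/100) → |grid| = 272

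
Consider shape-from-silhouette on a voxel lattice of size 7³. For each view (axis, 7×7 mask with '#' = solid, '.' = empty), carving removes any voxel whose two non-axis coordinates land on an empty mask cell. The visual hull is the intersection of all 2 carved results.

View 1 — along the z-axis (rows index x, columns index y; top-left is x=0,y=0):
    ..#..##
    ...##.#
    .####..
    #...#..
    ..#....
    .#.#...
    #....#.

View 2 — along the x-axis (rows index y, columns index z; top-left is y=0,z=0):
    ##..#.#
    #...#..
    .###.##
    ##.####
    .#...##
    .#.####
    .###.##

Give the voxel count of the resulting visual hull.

start: 7×7×7 = 343 voxels
step 1: project along z, AND mask (17/49) → |grid| = 119
step 2: project along x, AND mask (30/49) → |grid| = 74

voxel count = 74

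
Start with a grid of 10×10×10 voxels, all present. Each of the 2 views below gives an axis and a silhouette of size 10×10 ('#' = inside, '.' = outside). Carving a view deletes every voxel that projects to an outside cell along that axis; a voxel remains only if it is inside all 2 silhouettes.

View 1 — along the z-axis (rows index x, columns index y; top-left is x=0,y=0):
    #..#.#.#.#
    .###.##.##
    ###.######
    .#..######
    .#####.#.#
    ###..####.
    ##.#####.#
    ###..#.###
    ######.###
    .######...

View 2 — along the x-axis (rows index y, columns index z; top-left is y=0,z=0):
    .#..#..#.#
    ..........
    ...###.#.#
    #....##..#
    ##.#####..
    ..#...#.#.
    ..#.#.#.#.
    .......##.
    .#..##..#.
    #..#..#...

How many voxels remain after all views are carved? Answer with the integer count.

full grid |V| = 1000
step 1: project along z, AND mask (72/100) → |grid| = 720
step 2: project along x, AND mask (36/100) → |grid| = 243

remaining voxels: 243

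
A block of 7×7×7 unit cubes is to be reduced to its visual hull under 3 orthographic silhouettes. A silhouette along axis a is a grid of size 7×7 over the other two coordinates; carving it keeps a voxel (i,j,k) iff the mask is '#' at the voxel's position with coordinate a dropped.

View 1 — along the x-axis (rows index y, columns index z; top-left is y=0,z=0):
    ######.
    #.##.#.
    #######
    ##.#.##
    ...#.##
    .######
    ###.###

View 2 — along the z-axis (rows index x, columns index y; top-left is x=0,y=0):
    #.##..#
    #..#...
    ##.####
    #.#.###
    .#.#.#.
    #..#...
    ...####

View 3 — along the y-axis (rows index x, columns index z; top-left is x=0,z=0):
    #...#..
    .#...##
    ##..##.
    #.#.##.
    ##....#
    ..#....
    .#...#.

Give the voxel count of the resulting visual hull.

start: 7×7×7 = 343 voxels
[1] x-view keeps 37 columns → grid now 259
[2] z-view keeps 26 columns → grid now 139
[3] y-view keeps 19 columns → grid now 59

59 voxels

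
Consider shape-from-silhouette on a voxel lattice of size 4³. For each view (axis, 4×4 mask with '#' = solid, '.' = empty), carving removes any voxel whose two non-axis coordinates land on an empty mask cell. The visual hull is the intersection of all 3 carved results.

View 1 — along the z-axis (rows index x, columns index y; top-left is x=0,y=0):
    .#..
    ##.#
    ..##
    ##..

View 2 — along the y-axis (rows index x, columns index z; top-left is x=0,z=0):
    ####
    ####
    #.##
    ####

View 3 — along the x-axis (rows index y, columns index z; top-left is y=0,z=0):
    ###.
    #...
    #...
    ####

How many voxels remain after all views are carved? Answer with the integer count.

remaining voxels: 17

full grid |V| = 64
[1] z-view keeps 8 columns → grid now 32
[2] y-view keeps 15 columns → grid now 30
[3] x-view keeps 9 columns → grid now 17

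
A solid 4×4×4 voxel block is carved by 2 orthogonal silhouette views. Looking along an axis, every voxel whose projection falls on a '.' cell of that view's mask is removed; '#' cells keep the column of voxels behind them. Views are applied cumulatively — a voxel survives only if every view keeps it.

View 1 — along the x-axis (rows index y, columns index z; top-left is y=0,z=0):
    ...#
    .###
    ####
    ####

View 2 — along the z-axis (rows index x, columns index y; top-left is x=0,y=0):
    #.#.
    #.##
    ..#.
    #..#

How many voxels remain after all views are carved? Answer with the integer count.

23 voxels

start: 4×4×4 = 64 voxels
  1. axis=0 (YZ plane), |mask|=12  ⇒  voxels=48
  2. axis=2 (XY plane), |mask|=8  ⇒  voxels=23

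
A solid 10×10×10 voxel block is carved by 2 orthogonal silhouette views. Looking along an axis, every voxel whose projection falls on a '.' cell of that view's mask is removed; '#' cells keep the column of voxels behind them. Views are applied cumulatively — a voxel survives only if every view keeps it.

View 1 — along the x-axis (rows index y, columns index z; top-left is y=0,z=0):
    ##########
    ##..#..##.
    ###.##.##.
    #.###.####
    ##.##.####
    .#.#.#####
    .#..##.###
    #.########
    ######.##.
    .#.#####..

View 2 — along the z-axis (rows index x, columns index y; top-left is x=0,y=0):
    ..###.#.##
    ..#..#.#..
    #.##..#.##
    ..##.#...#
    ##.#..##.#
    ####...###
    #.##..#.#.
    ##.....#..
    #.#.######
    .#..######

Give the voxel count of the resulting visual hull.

initial block: 10^3 = 1000
[1] x-view keeps 74 columns → grid now 740
[2] z-view keeps 55 columns → grid now 409

voxel count = 409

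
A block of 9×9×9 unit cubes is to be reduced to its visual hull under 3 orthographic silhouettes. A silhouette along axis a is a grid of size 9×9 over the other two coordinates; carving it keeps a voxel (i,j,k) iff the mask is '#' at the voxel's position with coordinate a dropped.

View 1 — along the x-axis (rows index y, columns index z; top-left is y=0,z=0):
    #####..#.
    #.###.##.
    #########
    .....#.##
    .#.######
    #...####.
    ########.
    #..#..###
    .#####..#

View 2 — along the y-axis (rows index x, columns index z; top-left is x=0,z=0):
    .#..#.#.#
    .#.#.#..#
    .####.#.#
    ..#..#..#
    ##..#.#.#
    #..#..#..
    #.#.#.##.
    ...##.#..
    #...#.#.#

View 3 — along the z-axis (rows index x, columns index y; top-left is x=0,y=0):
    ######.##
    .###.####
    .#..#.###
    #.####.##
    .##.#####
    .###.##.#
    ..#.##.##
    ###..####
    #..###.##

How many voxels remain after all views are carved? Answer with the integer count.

|visual hull| = 157

before carving: 729 voxels (9×9×9)
step 1: project along x, AND mask (55/81) → |grid| = 495
step 2: project along y, AND mask (37/81) → |grid| = 221
step 3: project along z, AND mask (58/81) → |grid| = 157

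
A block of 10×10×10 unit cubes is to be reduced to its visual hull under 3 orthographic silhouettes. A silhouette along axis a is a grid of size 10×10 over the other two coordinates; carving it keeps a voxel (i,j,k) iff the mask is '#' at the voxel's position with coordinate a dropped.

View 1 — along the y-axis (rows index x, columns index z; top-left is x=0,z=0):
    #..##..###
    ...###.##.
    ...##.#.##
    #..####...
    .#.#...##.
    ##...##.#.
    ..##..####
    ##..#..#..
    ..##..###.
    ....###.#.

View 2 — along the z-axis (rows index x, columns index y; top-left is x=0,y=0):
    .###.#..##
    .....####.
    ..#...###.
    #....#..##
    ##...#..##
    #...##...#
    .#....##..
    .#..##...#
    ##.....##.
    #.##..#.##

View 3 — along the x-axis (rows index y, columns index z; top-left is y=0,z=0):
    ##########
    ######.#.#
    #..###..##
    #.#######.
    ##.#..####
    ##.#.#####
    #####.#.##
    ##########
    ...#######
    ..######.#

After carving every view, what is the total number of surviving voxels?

remaining voxels: 179

start: 10×10×10 = 1000 voxels
[1] y-view keeps 49 columns → grid now 490
[2] z-view keeps 44 columns → grid now 214
[3] x-view keeps 79 columns → grid now 179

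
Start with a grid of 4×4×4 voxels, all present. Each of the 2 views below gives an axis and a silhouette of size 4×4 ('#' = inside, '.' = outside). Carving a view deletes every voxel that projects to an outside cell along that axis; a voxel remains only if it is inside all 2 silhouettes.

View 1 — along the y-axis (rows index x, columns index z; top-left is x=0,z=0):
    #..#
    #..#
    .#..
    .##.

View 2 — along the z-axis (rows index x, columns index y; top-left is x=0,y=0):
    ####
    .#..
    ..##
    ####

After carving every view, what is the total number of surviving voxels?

before carving: 64 voxels (4×4×4)
carve view 1 (along y, XZ-mask fill 7/16): 28 voxels remain
carve view 2 (along z, XY-mask fill 11/16): 20 voxels remain

|visual hull| = 20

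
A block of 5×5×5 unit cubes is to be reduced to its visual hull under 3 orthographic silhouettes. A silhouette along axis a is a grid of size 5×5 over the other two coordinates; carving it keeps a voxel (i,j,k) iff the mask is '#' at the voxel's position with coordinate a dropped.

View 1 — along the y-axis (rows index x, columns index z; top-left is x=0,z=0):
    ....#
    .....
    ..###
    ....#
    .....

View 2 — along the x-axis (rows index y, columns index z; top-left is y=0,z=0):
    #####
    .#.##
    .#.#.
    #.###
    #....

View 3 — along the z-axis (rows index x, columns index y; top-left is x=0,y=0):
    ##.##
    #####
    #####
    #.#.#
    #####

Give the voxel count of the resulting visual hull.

initial block: 5^3 = 125
[1] y-view keeps 5 columns → grid now 25
[2] x-view keeps 15 columns → grid now 15
[3] z-view keeps 22 columns → grid now 13

|visual hull| = 13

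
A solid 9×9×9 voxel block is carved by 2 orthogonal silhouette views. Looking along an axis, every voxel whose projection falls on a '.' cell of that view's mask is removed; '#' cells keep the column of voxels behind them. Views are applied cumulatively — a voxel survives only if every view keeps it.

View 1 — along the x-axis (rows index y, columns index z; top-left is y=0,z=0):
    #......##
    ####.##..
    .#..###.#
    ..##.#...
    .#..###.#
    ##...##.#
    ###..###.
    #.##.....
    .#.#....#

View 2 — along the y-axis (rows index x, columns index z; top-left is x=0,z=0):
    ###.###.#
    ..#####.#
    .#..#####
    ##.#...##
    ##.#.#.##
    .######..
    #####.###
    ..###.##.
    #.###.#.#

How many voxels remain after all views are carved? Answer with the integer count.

voxel count = 237

start: 9×9×9 = 729 voxels
carve view 1 (along x, YZ-mask fill 39/81): 351 voxels remain
carve view 2 (along y, XZ-mask fill 55/81): 237 voxels remain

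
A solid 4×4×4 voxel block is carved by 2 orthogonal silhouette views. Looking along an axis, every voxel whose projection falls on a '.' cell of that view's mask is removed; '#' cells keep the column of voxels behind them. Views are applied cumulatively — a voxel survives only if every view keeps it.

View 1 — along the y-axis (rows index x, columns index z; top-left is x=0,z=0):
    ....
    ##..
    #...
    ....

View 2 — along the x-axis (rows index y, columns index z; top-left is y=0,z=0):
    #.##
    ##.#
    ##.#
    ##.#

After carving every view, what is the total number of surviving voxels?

start: 4×4×4 = 64 voxels
V1 y: intersect with XZ mask (3 set) -- 12 left
V2 x: intersect with YZ mask (12 set) -- 11 left

|visual hull| = 11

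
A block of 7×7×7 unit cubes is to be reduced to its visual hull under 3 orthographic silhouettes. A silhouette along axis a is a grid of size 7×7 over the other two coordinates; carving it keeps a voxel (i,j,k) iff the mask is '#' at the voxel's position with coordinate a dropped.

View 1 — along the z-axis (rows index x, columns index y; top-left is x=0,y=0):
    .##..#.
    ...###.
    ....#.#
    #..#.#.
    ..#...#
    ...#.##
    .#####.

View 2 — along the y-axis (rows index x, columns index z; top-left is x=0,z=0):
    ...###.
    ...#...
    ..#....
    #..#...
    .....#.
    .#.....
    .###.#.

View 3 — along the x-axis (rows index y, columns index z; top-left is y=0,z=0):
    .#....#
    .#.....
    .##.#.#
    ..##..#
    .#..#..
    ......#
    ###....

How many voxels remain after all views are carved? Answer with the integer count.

remaining voxels: 11

initial block: 7^3 = 343
  1. axis=2 (XY plane), |mask|=21  ⇒  voxels=147
  2. axis=1 (XZ plane), |mask|=13  ⇒  voxels=45
  3. axis=0 (YZ plane), |mask|=16  ⇒  voxels=11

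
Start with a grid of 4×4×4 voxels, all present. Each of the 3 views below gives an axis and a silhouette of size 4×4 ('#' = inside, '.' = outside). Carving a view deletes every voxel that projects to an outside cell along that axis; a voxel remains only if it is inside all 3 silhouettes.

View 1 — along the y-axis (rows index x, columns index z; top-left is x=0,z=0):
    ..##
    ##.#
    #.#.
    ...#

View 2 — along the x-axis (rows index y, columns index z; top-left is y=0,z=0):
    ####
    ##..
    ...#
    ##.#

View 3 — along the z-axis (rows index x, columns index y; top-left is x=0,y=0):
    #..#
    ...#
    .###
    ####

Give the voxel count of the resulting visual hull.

start: 4×4×4 = 64 voxels
carve view 1 (along y, XZ-mask fill 8/16): 32 voxels remain
carve view 2 (along x, YZ-mask fill 10/16): 20 voxels remain
carve view 3 (along z, XY-mask fill 10/16): 11 voxels remain

voxel count = 11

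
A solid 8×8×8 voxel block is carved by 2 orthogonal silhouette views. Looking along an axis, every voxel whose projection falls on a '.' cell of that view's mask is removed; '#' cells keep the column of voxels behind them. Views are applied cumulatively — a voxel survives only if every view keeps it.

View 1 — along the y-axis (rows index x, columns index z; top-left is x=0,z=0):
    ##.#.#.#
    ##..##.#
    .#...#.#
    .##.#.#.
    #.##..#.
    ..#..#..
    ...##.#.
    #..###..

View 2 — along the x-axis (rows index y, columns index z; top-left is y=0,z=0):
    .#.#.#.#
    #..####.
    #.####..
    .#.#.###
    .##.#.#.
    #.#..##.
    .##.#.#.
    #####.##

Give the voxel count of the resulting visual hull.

voxel count = 143

start: 8×8×8 = 512 voxels
step 1: project along y, AND mask (30/64) → |grid| = 240
step 2: project along x, AND mask (38/64) → |grid| = 143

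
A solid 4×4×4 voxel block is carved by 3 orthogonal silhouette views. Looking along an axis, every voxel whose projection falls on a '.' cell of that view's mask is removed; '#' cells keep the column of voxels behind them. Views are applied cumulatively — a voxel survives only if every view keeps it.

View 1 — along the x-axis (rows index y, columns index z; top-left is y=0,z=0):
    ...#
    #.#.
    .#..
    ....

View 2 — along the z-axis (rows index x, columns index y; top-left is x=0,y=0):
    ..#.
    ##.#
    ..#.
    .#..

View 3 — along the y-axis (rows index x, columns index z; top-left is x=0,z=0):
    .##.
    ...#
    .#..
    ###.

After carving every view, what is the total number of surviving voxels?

5 voxels

full grid |V| = 64
  1. axis=0 (YZ plane), |mask|=4  ⇒  voxels=16
  2. axis=2 (XY plane), |mask|=6  ⇒  voxels=7
  3. axis=1 (XZ plane), |mask|=7  ⇒  voxels=5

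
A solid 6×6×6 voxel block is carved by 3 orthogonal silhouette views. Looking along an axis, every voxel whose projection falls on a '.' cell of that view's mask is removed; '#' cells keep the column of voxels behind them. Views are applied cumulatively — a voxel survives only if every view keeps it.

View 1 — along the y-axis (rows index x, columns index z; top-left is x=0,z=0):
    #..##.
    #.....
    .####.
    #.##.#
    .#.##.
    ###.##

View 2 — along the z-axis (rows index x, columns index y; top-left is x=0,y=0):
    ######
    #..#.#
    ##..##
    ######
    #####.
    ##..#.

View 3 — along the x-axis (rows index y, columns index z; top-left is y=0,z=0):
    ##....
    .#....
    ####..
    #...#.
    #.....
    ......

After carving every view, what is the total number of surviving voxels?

initial block: 6^3 = 216
  1. axis=1 (XZ plane), |mask|=20  ⇒  voxels=120
  2. axis=2 (XY plane), |mask|=27  ⇒  voxels=91
  3. axis=0 (YZ plane), |mask|=10  ⇒  voxels=25

25 voxels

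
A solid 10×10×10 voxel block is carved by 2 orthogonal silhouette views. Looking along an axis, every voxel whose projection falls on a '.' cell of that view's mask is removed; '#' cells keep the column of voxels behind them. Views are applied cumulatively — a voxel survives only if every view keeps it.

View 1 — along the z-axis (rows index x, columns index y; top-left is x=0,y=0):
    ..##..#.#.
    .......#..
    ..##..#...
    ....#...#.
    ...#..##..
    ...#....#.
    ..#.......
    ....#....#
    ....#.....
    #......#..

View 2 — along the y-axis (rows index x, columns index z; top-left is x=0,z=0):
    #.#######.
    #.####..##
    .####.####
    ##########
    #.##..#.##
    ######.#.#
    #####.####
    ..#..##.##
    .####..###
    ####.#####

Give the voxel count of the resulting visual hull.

before carving: 1000 voxels (10×10×10)
V1 z: intersect with XY mask (21 set) -- 210 left
V2 y: intersect with XZ mask (77 set) -- 161 left

161 voxels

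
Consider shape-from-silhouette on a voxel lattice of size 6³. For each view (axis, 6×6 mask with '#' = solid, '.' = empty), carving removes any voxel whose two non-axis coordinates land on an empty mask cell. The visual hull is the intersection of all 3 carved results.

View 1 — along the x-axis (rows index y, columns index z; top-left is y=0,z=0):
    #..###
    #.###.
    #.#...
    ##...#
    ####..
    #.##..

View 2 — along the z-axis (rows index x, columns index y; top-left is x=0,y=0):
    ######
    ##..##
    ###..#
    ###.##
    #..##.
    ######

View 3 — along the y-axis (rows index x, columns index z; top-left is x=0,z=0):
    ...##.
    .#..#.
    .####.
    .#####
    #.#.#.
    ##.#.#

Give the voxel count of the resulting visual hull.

initial block: 6^3 = 216
carve view 1 (along x, YZ-mask fill 20/36): 120 voxels remain
carve view 2 (along z, XY-mask fill 28/36): 96 voxels remain
carve view 3 (along y, XZ-mask fill 20/36): 48 voxels remain

48 voxels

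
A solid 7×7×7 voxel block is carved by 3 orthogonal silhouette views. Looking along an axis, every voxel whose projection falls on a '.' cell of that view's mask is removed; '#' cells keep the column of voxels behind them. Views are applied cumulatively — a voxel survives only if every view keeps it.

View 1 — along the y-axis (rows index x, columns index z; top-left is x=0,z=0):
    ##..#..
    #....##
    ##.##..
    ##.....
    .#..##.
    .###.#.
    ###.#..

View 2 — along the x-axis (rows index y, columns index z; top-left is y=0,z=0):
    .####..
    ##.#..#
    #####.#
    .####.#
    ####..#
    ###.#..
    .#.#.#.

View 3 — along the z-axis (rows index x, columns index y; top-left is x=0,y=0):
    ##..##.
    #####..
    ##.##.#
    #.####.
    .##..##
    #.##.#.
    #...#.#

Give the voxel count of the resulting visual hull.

full grid |V| = 343
V1 y: intersect with XZ mask (23 set) -- 161 left
V2 x: intersect with YZ mask (31 set) -- 107 left
V3 z: intersect with XY mask (30 set) -- 63 left

remaining voxels: 63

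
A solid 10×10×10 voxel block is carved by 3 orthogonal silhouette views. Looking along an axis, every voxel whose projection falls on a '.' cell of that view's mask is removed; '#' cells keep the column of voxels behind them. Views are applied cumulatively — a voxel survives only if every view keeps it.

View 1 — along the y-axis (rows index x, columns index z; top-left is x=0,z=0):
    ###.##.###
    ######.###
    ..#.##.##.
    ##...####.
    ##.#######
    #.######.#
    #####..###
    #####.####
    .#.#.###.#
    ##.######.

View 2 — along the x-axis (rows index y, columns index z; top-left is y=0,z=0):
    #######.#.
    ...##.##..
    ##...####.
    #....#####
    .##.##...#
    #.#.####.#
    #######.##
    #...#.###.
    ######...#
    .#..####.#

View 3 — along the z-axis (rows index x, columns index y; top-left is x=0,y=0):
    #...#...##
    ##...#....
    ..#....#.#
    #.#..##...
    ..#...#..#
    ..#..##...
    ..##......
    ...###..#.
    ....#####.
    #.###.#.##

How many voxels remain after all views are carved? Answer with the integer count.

190 voxels

initial block: 10^3 = 1000
  1. axis=1 (XZ plane), |mask|=76  ⇒  voxels=760
  2. axis=0 (YZ plane), |mask|=63  ⇒  voxels=480
  3. axis=2 (XY plane), |mask|=38  ⇒  voxels=190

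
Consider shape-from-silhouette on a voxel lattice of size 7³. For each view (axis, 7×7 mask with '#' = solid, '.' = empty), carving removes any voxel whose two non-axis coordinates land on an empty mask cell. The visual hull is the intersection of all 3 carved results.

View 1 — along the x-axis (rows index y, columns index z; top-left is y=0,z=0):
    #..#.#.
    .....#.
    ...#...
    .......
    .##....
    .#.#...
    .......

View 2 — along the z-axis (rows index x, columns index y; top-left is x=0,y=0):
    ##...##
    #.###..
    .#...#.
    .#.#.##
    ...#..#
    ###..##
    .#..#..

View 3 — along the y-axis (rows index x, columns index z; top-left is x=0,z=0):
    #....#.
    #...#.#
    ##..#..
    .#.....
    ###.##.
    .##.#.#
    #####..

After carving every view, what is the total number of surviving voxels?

remaining voxels: 9

before carving: 343 voxels (7×7×7)
after view 1 [x-axis, 9 of 49 cells solid] → remaining = 63
after view 2 [z-axis, 23 of 49 cells solid] → remaining = 28
after view 3 [y-axis, 23 of 49 cells solid] → remaining = 9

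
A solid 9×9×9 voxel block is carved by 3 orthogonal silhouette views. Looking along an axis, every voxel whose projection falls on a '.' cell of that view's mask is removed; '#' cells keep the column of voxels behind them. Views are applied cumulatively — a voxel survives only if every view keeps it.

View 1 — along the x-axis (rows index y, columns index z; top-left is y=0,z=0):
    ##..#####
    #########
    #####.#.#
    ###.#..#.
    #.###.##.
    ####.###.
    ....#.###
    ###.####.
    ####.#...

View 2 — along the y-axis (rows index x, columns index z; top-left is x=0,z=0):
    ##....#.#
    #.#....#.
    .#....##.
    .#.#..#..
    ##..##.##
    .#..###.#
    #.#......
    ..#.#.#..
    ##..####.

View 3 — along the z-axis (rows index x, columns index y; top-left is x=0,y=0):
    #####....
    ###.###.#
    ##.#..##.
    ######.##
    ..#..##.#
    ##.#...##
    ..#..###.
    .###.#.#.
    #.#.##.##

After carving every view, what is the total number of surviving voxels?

voxel count = 142

start: 9×9×9 = 729 voxels
carve view 1 (along x, YZ-mask fill 57/81): 513 voxels remain
carve view 2 (along y, XZ-mask fill 35/81): 233 voxels remain
carve view 3 (along z, XY-mask fill 49/81): 142 voxels remain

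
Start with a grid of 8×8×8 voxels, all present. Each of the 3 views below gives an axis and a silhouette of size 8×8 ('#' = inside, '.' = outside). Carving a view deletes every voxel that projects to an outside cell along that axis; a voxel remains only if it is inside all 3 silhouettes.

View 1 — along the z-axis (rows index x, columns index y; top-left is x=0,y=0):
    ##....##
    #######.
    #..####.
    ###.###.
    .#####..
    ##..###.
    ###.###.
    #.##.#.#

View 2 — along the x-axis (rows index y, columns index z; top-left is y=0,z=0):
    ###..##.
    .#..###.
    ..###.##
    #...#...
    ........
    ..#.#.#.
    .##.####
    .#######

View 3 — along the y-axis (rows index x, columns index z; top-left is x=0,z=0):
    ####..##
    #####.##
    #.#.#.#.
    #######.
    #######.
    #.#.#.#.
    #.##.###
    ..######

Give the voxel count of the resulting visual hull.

remaining voxels: 127

full grid |V| = 512
carve view 1 (along z, XY-mask fill 43/64): 344 voxels remain
carve view 2 (along x, YZ-mask fill 32/64): 163 voxels remain
carve view 3 (along y, XZ-mask fill 47/64): 127 voxels remain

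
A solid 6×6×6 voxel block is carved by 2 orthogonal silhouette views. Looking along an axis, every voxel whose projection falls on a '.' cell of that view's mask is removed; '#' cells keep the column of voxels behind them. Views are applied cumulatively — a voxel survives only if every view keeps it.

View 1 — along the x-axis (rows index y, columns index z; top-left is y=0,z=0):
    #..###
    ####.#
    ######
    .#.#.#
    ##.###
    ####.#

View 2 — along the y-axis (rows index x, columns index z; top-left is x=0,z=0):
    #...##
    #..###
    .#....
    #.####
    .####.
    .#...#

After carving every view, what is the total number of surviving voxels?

initial block: 6^3 = 216
step 1: project along x, AND mask (28/36) → |grid| = 168
step 2: project along y, AND mask (19/36) → |grid| = 90

voxel count = 90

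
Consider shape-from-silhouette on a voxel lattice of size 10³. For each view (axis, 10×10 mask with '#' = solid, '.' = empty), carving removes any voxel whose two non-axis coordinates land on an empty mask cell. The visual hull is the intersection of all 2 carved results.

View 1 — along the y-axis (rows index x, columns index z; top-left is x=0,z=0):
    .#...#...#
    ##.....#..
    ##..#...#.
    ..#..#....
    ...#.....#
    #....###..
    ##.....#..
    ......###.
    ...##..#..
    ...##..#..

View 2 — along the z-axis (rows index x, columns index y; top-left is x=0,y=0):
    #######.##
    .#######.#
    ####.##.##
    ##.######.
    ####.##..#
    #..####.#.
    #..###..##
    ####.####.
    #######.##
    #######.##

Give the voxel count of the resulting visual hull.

before carving: 1000 voxels (10×10×10)
  1. axis=1 (XZ plane), |mask|=30  ⇒  voxels=300
  2. axis=2 (XY plane), |mask|=78  ⇒  voxels=233

233 voxels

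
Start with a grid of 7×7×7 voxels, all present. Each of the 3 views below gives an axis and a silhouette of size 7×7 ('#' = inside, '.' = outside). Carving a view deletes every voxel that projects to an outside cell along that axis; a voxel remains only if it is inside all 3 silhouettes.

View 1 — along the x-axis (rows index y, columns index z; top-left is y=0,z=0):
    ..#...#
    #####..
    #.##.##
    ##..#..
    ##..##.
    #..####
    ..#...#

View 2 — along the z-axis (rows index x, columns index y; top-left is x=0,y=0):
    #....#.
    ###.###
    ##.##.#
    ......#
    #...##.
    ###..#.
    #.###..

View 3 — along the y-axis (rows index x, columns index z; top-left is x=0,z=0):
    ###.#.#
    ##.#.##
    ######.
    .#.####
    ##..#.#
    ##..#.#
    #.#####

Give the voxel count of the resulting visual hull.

start: 7×7×7 = 343 voxels
V1 x: intersect with YZ mask (26 set) -- 182 left
V2 z: intersect with XY mask (25 set) -- 90 left
V3 y: intersect with XZ mask (35 set) -- 64 left

64 voxels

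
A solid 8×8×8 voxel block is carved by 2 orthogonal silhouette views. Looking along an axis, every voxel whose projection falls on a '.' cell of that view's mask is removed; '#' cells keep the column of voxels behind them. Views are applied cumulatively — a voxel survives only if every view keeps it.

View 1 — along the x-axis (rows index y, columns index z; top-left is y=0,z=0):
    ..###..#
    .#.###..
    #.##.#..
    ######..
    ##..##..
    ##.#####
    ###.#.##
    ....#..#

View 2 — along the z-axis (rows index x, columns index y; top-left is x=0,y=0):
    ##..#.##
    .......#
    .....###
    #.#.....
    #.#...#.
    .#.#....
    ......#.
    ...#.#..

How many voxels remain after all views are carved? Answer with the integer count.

full grid |V| = 512
  1. axis=0 (YZ plane), |mask|=37  ⇒  voxels=296
  2. axis=2 (XY plane), |mask|=19  ⇒  voxels=88

voxel count = 88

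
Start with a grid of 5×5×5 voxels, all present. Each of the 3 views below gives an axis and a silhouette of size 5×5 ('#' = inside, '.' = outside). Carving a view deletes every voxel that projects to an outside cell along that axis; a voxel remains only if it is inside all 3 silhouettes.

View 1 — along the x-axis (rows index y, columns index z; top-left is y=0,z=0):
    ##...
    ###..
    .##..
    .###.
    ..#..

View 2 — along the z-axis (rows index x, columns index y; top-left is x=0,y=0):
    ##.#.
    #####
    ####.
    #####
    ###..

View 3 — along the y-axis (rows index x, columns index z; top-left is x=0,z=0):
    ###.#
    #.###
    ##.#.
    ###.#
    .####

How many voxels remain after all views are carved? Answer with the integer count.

start: 5×5×5 = 125 voxels
V1 x: intersect with YZ mask (11 set) -- 55 left
V2 z: intersect with XY mask (20 set) -- 47 left
V3 y: intersect with XZ mask (19 set) -- 36 left

|visual hull| = 36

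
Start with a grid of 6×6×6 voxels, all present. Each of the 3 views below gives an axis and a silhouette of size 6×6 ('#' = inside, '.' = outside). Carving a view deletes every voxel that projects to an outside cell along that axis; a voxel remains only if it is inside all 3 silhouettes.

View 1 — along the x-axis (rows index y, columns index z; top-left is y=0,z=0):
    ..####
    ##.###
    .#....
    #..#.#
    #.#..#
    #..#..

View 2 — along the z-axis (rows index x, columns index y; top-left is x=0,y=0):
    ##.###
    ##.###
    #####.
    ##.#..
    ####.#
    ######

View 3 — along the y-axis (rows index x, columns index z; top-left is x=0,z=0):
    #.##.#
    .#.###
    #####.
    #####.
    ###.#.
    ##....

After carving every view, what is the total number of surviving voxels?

initial block: 6^3 = 216
V1 x: intersect with YZ mask (18 set) -- 108 left
V2 z: intersect with XY mask (29 set) -- 95 left
V3 y: intersect with XZ mask (24 set) -- 60 left

voxel count = 60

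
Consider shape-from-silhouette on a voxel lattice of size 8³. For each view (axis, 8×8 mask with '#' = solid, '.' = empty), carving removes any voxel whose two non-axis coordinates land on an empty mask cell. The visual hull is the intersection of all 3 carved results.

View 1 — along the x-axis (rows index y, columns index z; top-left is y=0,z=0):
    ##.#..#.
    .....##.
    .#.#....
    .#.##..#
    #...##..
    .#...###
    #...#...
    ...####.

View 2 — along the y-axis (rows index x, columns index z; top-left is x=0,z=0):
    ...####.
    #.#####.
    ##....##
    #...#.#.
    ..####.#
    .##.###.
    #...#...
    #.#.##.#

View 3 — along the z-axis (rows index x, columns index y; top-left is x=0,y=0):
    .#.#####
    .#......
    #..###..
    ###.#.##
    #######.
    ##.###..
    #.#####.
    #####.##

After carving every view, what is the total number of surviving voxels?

voxel count = 72

start: 8×8×8 = 512 voxels
step 1: project along x, AND mask (25/64) → |grid| = 200
step 2: project along y, AND mask (34/64) → |grid| = 109
step 3: project along z, AND mask (42/64) → |grid| = 72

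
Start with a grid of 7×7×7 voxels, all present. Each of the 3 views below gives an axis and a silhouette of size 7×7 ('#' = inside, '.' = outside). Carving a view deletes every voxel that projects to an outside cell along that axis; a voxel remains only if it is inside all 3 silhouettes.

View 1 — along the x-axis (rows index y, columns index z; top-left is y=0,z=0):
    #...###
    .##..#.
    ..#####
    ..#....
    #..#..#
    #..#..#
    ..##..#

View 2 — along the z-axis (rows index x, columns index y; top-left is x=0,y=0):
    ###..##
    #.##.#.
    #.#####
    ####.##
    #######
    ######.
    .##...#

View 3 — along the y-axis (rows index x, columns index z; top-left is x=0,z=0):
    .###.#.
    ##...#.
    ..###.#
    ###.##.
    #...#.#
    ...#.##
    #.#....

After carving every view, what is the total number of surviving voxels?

before carving: 343 voxels (7×7×7)
carve view 1 (along x, YZ-mask fill 22/49): 154 voxels remain
carve view 2 (along z, XY-mask fill 37/49): 121 voxels remain
carve view 3 (along y, XZ-mask fill 24/49): 63 voxels remain

remaining voxels: 63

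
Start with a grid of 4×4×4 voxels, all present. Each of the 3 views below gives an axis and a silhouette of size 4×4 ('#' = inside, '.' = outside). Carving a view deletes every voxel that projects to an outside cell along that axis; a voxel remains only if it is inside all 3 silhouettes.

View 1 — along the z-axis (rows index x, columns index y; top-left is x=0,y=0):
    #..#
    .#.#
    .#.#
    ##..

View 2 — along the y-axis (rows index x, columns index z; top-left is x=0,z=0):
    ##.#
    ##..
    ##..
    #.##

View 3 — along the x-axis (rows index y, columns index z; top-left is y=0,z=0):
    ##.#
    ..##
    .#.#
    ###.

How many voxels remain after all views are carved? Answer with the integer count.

start: 4×4×4 = 64 voxels
after view 1 [z-axis, 8 of 16 cells solid] → remaining = 32
after view 2 [y-axis, 10 of 16 cells solid] → remaining = 20
after view 3 [x-axis, 10 of 16 cells solid] → remaining = 13

13 voxels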